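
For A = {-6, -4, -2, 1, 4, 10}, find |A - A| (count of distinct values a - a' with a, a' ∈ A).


A - A = {a - a' : a, a' ∈ A}; |A| = 6.
Bounds: 2|A|-1 ≤ |A - A| ≤ |A|² - |A| + 1, i.e. 11 ≤ |A - A| ≤ 31.
Note: 0 ∈ A - A always (from a - a). The set is symmetric: if d ∈ A - A then -d ∈ A - A.
Enumerate nonzero differences d = a - a' with a > a' (then include -d):
Positive differences: {2, 3, 4, 5, 6, 7, 8, 9, 10, 12, 14, 16}
Full difference set: {0} ∪ (positive diffs) ∪ (negative diffs).
|A - A| = 1 + 2·12 = 25 (matches direct enumeration: 25).

|A - A| = 25


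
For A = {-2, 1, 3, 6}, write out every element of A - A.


A - A = {a - a' : a, a' ∈ A}.
Compute a - a' for each ordered pair (a, a'):
a = -2: -2--2=0, -2-1=-3, -2-3=-5, -2-6=-8
a = 1: 1--2=3, 1-1=0, 1-3=-2, 1-6=-5
a = 3: 3--2=5, 3-1=2, 3-3=0, 3-6=-3
a = 6: 6--2=8, 6-1=5, 6-3=3, 6-6=0
Collecting distinct values (and noting 0 appears from a-a):
A - A = {-8, -5, -3, -2, 0, 2, 3, 5, 8}
|A - A| = 9

A - A = {-8, -5, -3, -2, 0, 2, 3, 5, 8}


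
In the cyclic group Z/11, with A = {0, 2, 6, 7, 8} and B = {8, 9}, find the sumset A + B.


Work in Z/11Z: reduce every sum a + b modulo 11.
Enumerate all 10 pairs:
a = 0: 0+8=8, 0+9=9
a = 2: 2+8=10, 2+9=0
a = 6: 6+8=3, 6+9=4
a = 7: 7+8=4, 7+9=5
a = 8: 8+8=5, 8+9=6
Distinct residues collected: {0, 3, 4, 5, 6, 8, 9, 10}
|A + B| = 8 (out of 11 total residues).

A + B = {0, 3, 4, 5, 6, 8, 9, 10}


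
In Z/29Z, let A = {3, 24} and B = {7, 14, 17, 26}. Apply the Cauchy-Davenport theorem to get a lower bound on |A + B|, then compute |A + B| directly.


Cauchy-Davenport: |A + B| ≥ min(p, |A| + |B| - 1) for A, B nonempty in Z/pZ.
|A| = 2, |B| = 4, p = 29.
CD lower bound = min(29, 2 + 4 - 1) = min(29, 5) = 5.
Compute A + B mod 29 directly:
a = 3: 3+7=10, 3+14=17, 3+17=20, 3+26=0
a = 24: 24+7=2, 24+14=9, 24+17=12, 24+26=21
A + B = {0, 2, 9, 10, 12, 17, 20, 21}, so |A + B| = 8.
Verify: 8 ≥ 5? Yes ✓.

CD lower bound = 5, actual |A + B| = 8.


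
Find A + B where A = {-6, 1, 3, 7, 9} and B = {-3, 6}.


A + B = {a + b : a ∈ A, b ∈ B}.
Enumerate all |A|·|B| = 5·2 = 10 pairs (a, b) and collect distinct sums.
a = -6: -6+-3=-9, -6+6=0
a = 1: 1+-3=-2, 1+6=7
a = 3: 3+-3=0, 3+6=9
a = 7: 7+-3=4, 7+6=13
a = 9: 9+-3=6, 9+6=15
Collecting distinct sums: A + B = {-9, -2, 0, 4, 6, 7, 9, 13, 15}
|A + B| = 9

A + B = {-9, -2, 0, 4, 6, 7, 9, 13, 15}


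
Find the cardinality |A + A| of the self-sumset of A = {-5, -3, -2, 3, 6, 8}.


A + A = {a + a' : a, a' ∈ A}; |A| = 6.
General bounds: 2|A| - 1 ≤ |A + A| ≤ |A|(|A|+1)/2, i.e. 11 ≤ |A + A| ≤ 21.
Lower bound 2|A|-1 is attained iff A is an arithmetic progression.
Enumerate sums a + a' for a ≤ a' (symmetric, so this suffices):
a = -5: -5+-5=-10, -5+-3=-8, -5+-2=-7, -5+3=-2, -5+6=1, -5+8=3
a = -3: -3+-3=-6, -3+-2=-5, -3+3=0, -3+6=3, -3+8=5
a = -2: -2+-2=-4, -2+3=1, -2+6=4, -2+8=6
a = 3: 3+3=6, 3+6=9, 3+8=11
a = 6: 6+6=12, 6+8=14
a = 8: 8+8=16
Distinct sums: {-10, -8, -7, -6, -5, -4, -2, 0, 1, 3, 4, 5, 6, 9, 11, 12, 14, 16}
|A + A| = 18

|A + A| = 18


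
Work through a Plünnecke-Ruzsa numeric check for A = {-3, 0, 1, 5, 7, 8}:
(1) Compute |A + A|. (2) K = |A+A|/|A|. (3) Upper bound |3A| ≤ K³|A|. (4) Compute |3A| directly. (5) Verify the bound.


|A| = 6.
Step 1: Compute A + A by enumerating all 36 pairs.
A + A = {-6, -3, -2, 0, 1, 2, 4, 5, 6, 7, 8, 9, 10, 12, 13, 14, 15, 16}, so |A + A| = 18.
Step 2: Doubling constant K = |A + A|/|A| = 18/6 = 18/6 ≈ 3.0000.
Step 3: Plünnecke-Ruzsa gives |3A| ≤ K³·|A| = (3.0000)³ · 6 ≈ 162.0000.
Step 4: Compute 3A = A + A + A directly by enumerating all triples (a,b,c) ∈ A³; |3A| = 31.
Step 5: Check 31 ≤ 162.0000? Yes ✓.

K = 18/6, Plünnecke-Ruzsa bound K³|A| ≈ 162.0000, |3A| = 31, inequality holds.


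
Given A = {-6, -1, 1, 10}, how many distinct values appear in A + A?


A + A = {a + a' : a, a' ∈ A}; |A| = 4.
General bounds: 2|A| - 1 ≤ |A + A| ≤ |A|(|A|+1)/2, i.e. 7 ≤ |A + A| ≤ 10.
Lower bound 2|A|-1 is attained iff A is an arithmetic progression.
Enumerate sums a + a' for a ≤ a' (symmetric, so this suffices):
a = -6: -6+-6=-12, -6+-1=-7, -6+1=-5, -6+10=4
a = -1: -1+-1=-2, -1+1=0, -1+10=9
a = 1: 1+1=2, 1+10=11
a = 10: 10+10=20
Distinct sums: {-12, -7, -5, -2, 0, 2, 4, 9, 11, 20}
|A + A| = 10

|A + A| = 10


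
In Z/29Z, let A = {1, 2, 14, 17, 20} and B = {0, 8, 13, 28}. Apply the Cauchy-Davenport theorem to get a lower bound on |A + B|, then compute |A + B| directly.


Cauchy-Davenport: |A + B| ≥ min(p, |A| + |B| - 1) for A, B nonempty in Z/pZ.
|A| = 5, |B| = 4, p = 29.
CD lower bound = min(29, 5 + 4 - 1) = min(29, 8) = 8.
Compute A + B mod 29 directly:
a = 1: 1+0=1, 1+8=9, 1+13=14, 1+28=0
a = 2: 2+0=2, 2+8=10, 2+13=15, 2+28=1
a = 14: 14+0=14, 14+8=22, 14+13=27, 14+28=13
a = 17: 17+0=17, 17+8=25, 17+13=1, 17+28=16
a = 20: 20+0=20, 20+8=28, 20+13=4, 20+28=19
A + B = {0, 1, 2, 4, 9, 10, 13, 14, 15, 16, 17, 19, 20, 22, 25, 27, 28}, so |A + B| = 17.
Verify: 17 ≥ 8? Yes ✓.

CD lower bound = 8, actual |A + B| = 17.


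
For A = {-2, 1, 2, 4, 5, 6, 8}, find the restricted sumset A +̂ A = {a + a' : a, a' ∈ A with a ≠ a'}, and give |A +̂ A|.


Restricted sumset: A +̂ A = {a + a' : a ∈ A, a' ∈ A, a ≠ a'}.
Equivalently, take A + A and drop any sum 2a that is achievable ONLY as a + a for a ∈ A (i.e. sums representable only with equal summands).
Enumerate pairs (a, a') with a < a' (symmetric, so each unordered pair gives one sum; this covers all a ≠ a'):
  -2 + 1 = -1
  -2 + 2 = 0
  -2 + 4 = 2
  -2 + 5 = 3
  -2 + 6 = 4
  -2 + 8 = 6
  1 + 2 = 3
  1 + 4 = 5
  1 + 5 = 6
  1 + 6 = 7
  1 + 8 = 9
  2 + 4 = 6
  2 + 5 = 7
  2 + 6 = 8
  2 + 8 = 10
  4 + 5 = 9
  4 + 6 = 10
  4 + 8 = 12
  5 + 6 = 11
  5 + 8 = 13
  6 + 8 = 14
Collected distinct sums: {-1, 0, 2, 3, 4, 5, 6, 7, 8, 9, 10, 11, 12, 13, 14}
|A +̂ A| = 15
(Reference bound: |A +̂ A| ≥ 2|A| - 3 for |A| ≥ 2, with |A| = 7 giving ≥ 11.)

|A +̂ A| = 15


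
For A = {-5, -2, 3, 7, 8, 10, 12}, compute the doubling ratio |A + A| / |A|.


|A| = 7.
Compute A + A by enumerating all 49 pairs.
A + A = {-10, -7, -4, -2, 1, 2, 3, 5, 6, 7, 8, 10, 11, 13, 14, 15, 16, 17, 18, 19, 20, 22, 24}, so |A + A| = 23.
K = |A + A| / |A| = 23/7 (already in lowest terms) ≈ 3.2857.
Reference: AP of size 7 gives K = 13/7 ≈ 1.8571; a fully generic set of size 7 gives K ≈ 4.0000.

|A| = 7, |A + A| = 23, K = 23/7.


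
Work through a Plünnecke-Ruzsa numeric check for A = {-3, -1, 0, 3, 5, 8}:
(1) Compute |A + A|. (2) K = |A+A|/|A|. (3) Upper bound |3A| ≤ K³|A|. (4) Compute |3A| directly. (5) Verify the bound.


|A| = 6.
Step 1: Compute A + A by enumerating all 36 pairs.
A + A = {-6, -4, -3, -2, -1, 0, 2, 3, 4, 5, 6, 7, 8, 10, 11, 13, 16}, so |A + A| = 17.
Step 2: Doubling constant K = |A + A|/|A| = 17/6 = 17/6 ≈ 2.8333.
Step 3: Plünnecke-Ruzsa gives |3A| ≤ K³·|A| = (2.8333)³ · 6 ≈ 136.4722.
Step 4: Compute 3A = A + A + A directly by enumerating all triples (a,b,c) ∈ A³; |3A| = 29.
Step 5: Check 29 ≤ 136.4722? Yes ✓.

K = 17/6, Plünnecke-Ruzsa bound K³|A| ≈ 136.4722, |3A| = 29, inequality holds.


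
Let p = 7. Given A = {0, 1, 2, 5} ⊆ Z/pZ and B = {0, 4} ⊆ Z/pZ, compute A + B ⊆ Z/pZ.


Work in Z/7Z: reduce every sum a + b modulo 7.
Enumerate all 8 pairs:
a = 0: 0+0=0, 0+4=4
a = 1: 1+0=1, 1+4=5
a = 2: 2+0=2, 2+4=6
a = 5: 5+0=5, 5+4=2
Distinct residues collected: {0, 1, 2, 4, 5, 6}
|A + B| = 6 (out of 7 total residues).

A + B = {0, 1, 2, 4, 5, 6}


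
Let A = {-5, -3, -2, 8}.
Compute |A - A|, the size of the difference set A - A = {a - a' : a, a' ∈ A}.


A - A = {a - a' : a, a' ∈ A}; |A| = 4.
Bounds: 2|A|-1 ≤ |A - A| ≤ |A|² - |A| + 1, i.e. 7 ≤ |A - A| ≤ 13.
Note: 0 ∈ A - A always (from a - a). The set is symmetric: if d ∈ A - A then -d ∈ A - A.
Enumerate nonzero differences d = a - a' with a > a' (then include -d):
Positive differences: {1, 2, 3, 10, 11, 13}
Full difference set: {0} ∪ (positive diffs) ∪ (negative diffs).
|A - A| = 1 + 2·6 = 13 (matches direct enumeration: 13).

|A - A| = 13


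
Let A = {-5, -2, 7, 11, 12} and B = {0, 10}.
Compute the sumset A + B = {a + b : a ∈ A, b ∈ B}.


A + B = {a + b : a ∈ A, b ∈ B}.
Enumerate all |A|·|B| = 5·2 = 10 pairs (a, b) and collect distinct sums.
a = -5: -5+0=-5, -5+10=5
a = -2: -2+0=-2, -2+10=8
a = 7: 7+0=7, 7+10=17
a = 11: 11+0=11, 11+10=21
a = 12: 12+0=12, 12+10=22
Collecting distinct sums: A + B = {-5, -2, 5, 7, 8, 11, 12, 17, 21, 22}
|A + B| = 10

A + B = {-5, -2, 5, 7, 8, 11, 12, 17, 21, 22}


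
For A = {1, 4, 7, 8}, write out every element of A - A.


A - A = {a - a' : a, a' ∈ A}.
Compute a - a' for each ordered pair (a, a'):
a = 1: 1-1=0, 1-4=-3, 1-7=-6, 1-8=-7
a = 4: 4-1=3, 4-4=0, 4-7=-3, 4-8=-4
a = 7: 7-1=6, 7-4=3, 7-7=0, 7-8=-1
a = 8: 8-1=7, 8-4=4, 8-7=1, 8-8=0
Collecting distinct values (and noting 0 appears from a-a):
A - A = {-7, -6, -4, -3, -1, 0, 1, 3, 4, 6, 7}
|A - A| = 11

A - A = {-7, -6, -4, -3, -1, 0, 1, 3, 4, 6, 7}


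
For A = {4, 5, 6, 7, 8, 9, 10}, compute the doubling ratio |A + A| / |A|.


|A| = 7.
Compute A + A by enumerating all 49 pairs.
A + A = {8, 9, 10, 11, 12, 13, 14, 15, 16, 17, 18, 19, 20}, so |A + A| = 13.
K = |A + A| / |A| = 13/7 (already in lowest terms) ≈ 1.8571.
Reference: AP of size 7 gives K = 13/7 ≈ 1.8571; a fully generic set of size 7 gives K ≈ 4.0000.

|A| = 7, |A + A| = 13, K = 13/7.


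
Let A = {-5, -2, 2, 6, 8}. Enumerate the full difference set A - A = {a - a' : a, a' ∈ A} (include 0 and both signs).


A - A = {a - a' : a, a' ∈ A}.
Compute a - a' for each ordered pair (a, a'):
a = -5: -5--5=0, -5--2=-3, -5-2=-7, -5-6=-11, -5-8=-13
a = -2: -2--5=3, -2--2=0, -2-2=-4, -2-6=-8, -2-8=-10
a = 2: 2--5=7, 2--2=4, 2-2=0, 2-6=-4, 2-8=-6
a = 6: 6--5=11, 6--2=8, 6-2=4, 6-6=0, 6-8=-2
a = 8: 8--5=13, 8--2=10, 8-2=6, 8-6=2, 8-8=0
Collecting distinct values (and noting 0 appears from a-a):
A - A = {-13, -11, -10, -8, -7, -6, -4, -3, -2, 0, 2, 3, 4, 6, 7, 8, 10, 11, 13}
|A - A| = 19

A - A = {-13, -11, -10, -8, -7, -6, -4, -3, -2, 0, 2, 3, 4, 6, 7, 8, 10, 11, 13}


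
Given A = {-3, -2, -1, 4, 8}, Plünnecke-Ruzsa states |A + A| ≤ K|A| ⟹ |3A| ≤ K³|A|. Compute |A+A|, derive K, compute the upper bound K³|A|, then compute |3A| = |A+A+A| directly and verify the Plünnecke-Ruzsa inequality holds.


|A| = 5.
Step 1: Compute A + A by enumerating all 25 pairs.
A + A = {-6, -5, -4, -3, -2, 1, 2, 3, 5, 6, 7, 8, 12, 16}, so |A + A| = 14.
Step 2: Doubling constant K = |A + A|/|A| = 14/5 = 14/5 ≈ 2.8000.
Step 3: Plünnecke-Ruzsa gives |3A| ≤ K³·|A| = (2.8000)³ · 5 ≈ 109.7600.
Step 4: Compute 3A = A + A + A directly by enumerating all triples (a,b,c) ∈ A³; |3A| = 27.
Step 5: Check 27 ≤ 109.7600? Yes ✓.

K = 14/5, Plünnecke-Ruzsa bound K³|A| ≈ 109.7600, |3A| = 27, inequality holds.


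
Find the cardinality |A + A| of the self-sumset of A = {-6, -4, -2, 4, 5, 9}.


A + A = {a + a' : a, a' ∈ A}; |A| = 6.
General bounds: 2|A| - 1 ≤ |A + A| ≤ |A|(|A|+1)/2, i.e. 11 ≤ |A + A| ≤ 21.
Lower bound 2|A|-1 is attained iff A is an arithmetic progression.
Enumerate sums a + a' for a ≤ a' (symmetric, so this suffices):
a = -6: -6+-6=-12, -6+-4=-10, -6+-2=-8, -6+4=-2, -6+5=-1, -6+9=3
a = -4: -4+-4=-8, -4+-2=-6, -4+4=0, -4+5=1, -4+9=5
a = -2: -2+-2=-4, -2+4=2, -2+5=3, -2+9=7
a = 4: 4+4=8, 4+5=9, 4+9=13
a = 5: 5+5=10, 5+9=14
a = 9: 9+9=18
Distinct sums: {-12, -10, -8, -6, -4, -2, -1, 0, 1, 2, 3, 5, 7, 8, 9, 10, 13, 14, 18}
|A + A| = 19

|A + A| = 19


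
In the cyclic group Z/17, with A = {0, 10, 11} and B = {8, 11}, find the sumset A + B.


Work in Z/17Z: reduce every sum a + b modulo 17.
Enumerate all 6 pairs:
a = 0: 0+8=8, 0+11=11
a = 10: 10+8=1, 10+11=4
a = 11: 11+8=2, 11+11=5
Distinct residues collected: {1, 2, 4, 5, 8, 11}
|A + B| = 6 (out of 17 total residues).

A + B = {1, 2, 4, 5, 8, 11}


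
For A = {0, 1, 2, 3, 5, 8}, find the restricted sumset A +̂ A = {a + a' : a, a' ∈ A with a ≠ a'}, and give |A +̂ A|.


Restricted sumset: A +̂ A = {a + a' : a ∈ A, a' ∈ A, a ≠ a'}.
Equivalently, take A + A and drop any sum 2a that is achievable ONLY as a + a for a ∈ A (i.e. sums representable only with equal summands).
Enumerate pairs (a, a') with a < a' (symmetric, so each unordered pair gives one sum; this covers all a ≠ a'):
  0 + 1 = 1
  0 + 2 = 2
  0 + 3 = 3
  0 + 5 = 5
  0 + 8 = 8
  1 + 2 = 3
  1 + 3 = 4
  1 + 5 = 6
  1 + 8 = 9
  2 + 3 = 5
  2 + 5 = 7
  2 + 8 = 10
  3 + 5 = 8
  3 + 8 = 11
  5 + 8 = 13
Collected distinct sums: {1, 2, 3, 4, 5, 6, 7, 8, 9, 10, 11, 13}
|A +̂ A| = 12
(Reference bound: |A +̂ A| ≥ 2|A| - 3 for |A| ≥ 2, with |A| = 6 giving ≥ 9.)

|A +̂ A| = 12


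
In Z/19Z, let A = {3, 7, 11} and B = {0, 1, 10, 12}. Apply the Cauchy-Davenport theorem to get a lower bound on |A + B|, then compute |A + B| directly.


Cauchy-Davenport: |A + B| ≥ min(p, |A| + |B| - 1) for A, B nonempty in Z/pZ.
|A| = 3, |B| = 4, p = 19.
CD lower bound = min(19, 3 + 4 - 1) = min(19, 6) = 6.
Compute A + B mod 19 directly:
a = 3: 3+0=3, 3+1=4, 3+10=13, 3+12=15
a = 7: 7+0=7, 7+1=8, 7+10=17, 7+12=0
a = 11: 11+0=11, 11+1=12, 11+10=2, 11+12=4
A + B = {0, 2, 3, 4, 7, 8, 11, 12, 13, 15, 17}, so |A + B| = 11.
Verify: 11 ≥ 6? Yes ✓.

CD lower bound = 6, actual |A + B| = 11.


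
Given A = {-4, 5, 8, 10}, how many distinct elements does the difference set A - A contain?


A - A = {a - a' : a, a' ∈ A}; |A| = 4.
Bounds: 2|A|-1 ≤ |A - A| ≤ |A|² - |A| + 1, i.e. 7 ≤ |A - A| ≤ 13.
Note: 0 ∈ A - A always (from a - a). The set is symmetric: if d ∈ A - A then -d ∈ A - A.
Enumerate nonzero differences d = a - a' with a > a' (then include -d):
Positive differences: {2, 3, 5, 9, 12, 14}
Full difference set: {0} ∪ (positive diffs) ∪ (negative diffs).
|A - A| = 1 + 2·6 = 13 (matches direct enumeration: 13).

|A - A| = 13


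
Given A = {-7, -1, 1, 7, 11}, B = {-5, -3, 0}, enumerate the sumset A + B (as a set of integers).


A + B = {a + b : a ∈ A, b ∈ B}.
Enumerate all |A|·|B| = 5·3 = 15 pairs (a, b) and collect distinct sums.
a = -7: -7+-5=-12, -7+-3=-10, -7+0=-7
a = -1: -1+-5=-6, -1+-3=-4, -1+0=-1
a = 1: 1+-5=-4, 1+-3=-2, 1+0=1
a = 7: 7+-5=2, 7+-3=4, 7+0=7
a = 11: 11+-5=6, 11+-3=8, 11+0=11
Collecting distinct sums: A + B = {-12, -10, -7, -6, -4, -2, -1, 1, 2, 4, 6, 7, 8, 11}
|A + B| = 14

A + B = {-12, -10, -7, -6, -4, -2, -1, 1, 2, 4, 6, 7, 8, 11}


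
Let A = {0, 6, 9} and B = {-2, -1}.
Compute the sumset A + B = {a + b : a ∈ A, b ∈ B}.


A + B = {a + b : a ∈ A, b ∈ B}.
Enumerate all |A|·|B| = 3·2 = 6 pairs (a, b) and collect distinct sums.
a = 0: 0+-2=-2, 0+-1=-1
a = 6: 6+-2=4, 6+-1=5
a = 9: 9+-2=7, 9+-1=8
Collecting distinct sums: A + B = {-2, -1, 4, 5, 7, 8}
|A + B| = 6

A + B = {-2, -1, 4, 5, 7, 8}


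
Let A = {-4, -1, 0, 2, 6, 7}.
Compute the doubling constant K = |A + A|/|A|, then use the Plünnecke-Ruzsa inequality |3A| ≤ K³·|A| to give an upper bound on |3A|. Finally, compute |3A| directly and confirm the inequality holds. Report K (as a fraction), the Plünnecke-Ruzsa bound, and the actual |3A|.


|A| = 6.
Step 1: Compute A + A by enumerating all 36 pairs.
A + A = {-8, -5, -4, -2, -1, 0, 1, 2, 3, 4, 5, 6, 7, 8, 9, 12, 13, 14}, so |A + A| = 18.
Step 2: Doubling constant K = |A + A|/|A| = 18/6 = 18/6 ≈ 3.0000.
Step 3: Plünnecke-Ruzsa gives |3A| ≤ K³·|A| = (3.0000)³ · 6 ≈ 162.0000.
Step 4: Compute 3A = A + A + A directly by enumerating all triples (a,b,c) ∈ A³; |3A| = 30.
Step 5: Check 30 ≤ 162.0000? Yes ✓.

K = 18/6, Plünnecke-Ruzsa bound K³|A| ≈ 162.0000, |3A| = 30, inequality holds.


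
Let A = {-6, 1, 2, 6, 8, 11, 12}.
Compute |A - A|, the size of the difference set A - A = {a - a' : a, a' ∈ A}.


A - A = {a - a' : a, a' ∈ A}; |A| = 7.
Bounds: 2|A|-1 ≤ |A - A| ≤ |A|² - |A| + 1, i.e. 13 ≤ |A - A| ≤ 43.
Note: 0 ∈ A - A always (from a - a). The set is symmetric: if d ∈ A - A then -d ∈ A - A.
Enumerate nonzero differences d = a - a' with a > a' (then include -d):
Positive differences: {1, 2, 3, 4, 5, 6, 7, 8, 9, 10, 11, 12, 14, 17, 18}
Full difference set: {0} ∪ (positive diffs) ∪ (negative diffs).
|A - A| = 1 + 2·15 = 31 (matches direct enumeration: 31).

|A - A| = 31


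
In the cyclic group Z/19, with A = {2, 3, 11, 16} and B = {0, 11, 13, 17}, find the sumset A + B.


Work in Z/19Z: reduce every sum a + b modulo 19.
Enumerate all 16 pairs:
a = 2: 2+0=2, 2+11=13, 2+13=15, 2+17=0
a = 3: 3+0=3, 3+11=14, 3+13=16, 3+17=1
a = 11: 11+0=11, 11+11=3, 11+13=5, 11+17=9
a = 16: 16+0=16, 16+11=8, 16+13=10, 16+17=14
Distinct residues collected: {0, 1, 2, 3, 5, 8, 9, 10, 11, 13, 14, 15, 16}
|A + B| = 13 (out of 19 total residues).

A + B = {0, 1, 2, 3, 5, 8, 9, 10, 11, 13, 14, 15, 16}


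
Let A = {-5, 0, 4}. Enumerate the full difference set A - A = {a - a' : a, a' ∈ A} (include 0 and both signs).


A - A = {a - a' : a, a' ∈ A}.
Compute a - a' for each ordered pair (a, a'):
a = -5: -5--5=0, -5-0=-5, -5-4=-9
a = 0: 0--5=5, 0-0=0, 0-4=-4
a = 4: 4--5=9, 4-0=4, 4-4=0
Collecting distinct values (and noting 0 appears from a-a):
A - A = {-9, -5, -4, 0, 4, 5, 9}
|A - A| = 7

A - A = {-9, -5, -4, 0, 4, 5, 9}


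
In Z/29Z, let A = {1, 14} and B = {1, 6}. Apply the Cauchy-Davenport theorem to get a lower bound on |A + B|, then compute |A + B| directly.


Cauchy-Davenport: |A + B| ≥ min(p, |A| + |B| - 1) for A, B nonempty in Z/pZ.
|A| = 2, |B| = 2, p = 29.
CD lower bound = min(29, 2 + 2 - 1) = min(29, 3) = 3.
Compute A + B mod 29 directly:
a = 1: 1+1=2, 1+6=7
a = 14: 14+1=15, 14+6=20
A + B = {2, 7, 15, 20}, so |A + B| = 4.
Verify: 4 ≥ 3? Yes ✓.

CD lower bound = 3, actual |A + B| = 4.


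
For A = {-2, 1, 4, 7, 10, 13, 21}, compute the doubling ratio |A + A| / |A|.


|A| = 7.
Compute A + A by enumerating all 49 pairs.
A + A = {-4, -1, 2, 5, 8, 11, 14, 17, 19, 20, 22, 23, 25, 26, 28, 31, 34, 42}, so |A + A| = 18.
K = |A + A| / |A| = 18/7 (already in lowest terms) ≈ 2.5714.
Reference: AP of size 7 gives K = 13/7 ≈ 1.8571; a fully generic set of size 7 gives K ≈ 4.0000.

|A| = 7, |A + A| = 18, K = 18/7.


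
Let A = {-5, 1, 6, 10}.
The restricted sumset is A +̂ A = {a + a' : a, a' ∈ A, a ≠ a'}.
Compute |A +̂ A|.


Restricted sumset: A +̂ A = {a + a' : a ∈ A, a' ∈ A, a ≠ a'}.
Equivalently, take A + A and drop any sum 2a that is achievable ONLY as a + a for a ∈ A (i.e. sums representable only with equal summands).
Enumerate pairs (a, a') with a < a' (symmetric, so each unordered pair gives one sum; this covers all a ≠ a'):
  -5 + 1 = -4
  -5 + 6 = 1
  -5 + 10 = 5
  1 + 6 = 7
  1 + 10 = 11
  6 + 10 = 16
Collected distinct sums: {-4, 1, 5, 7, 11, 16}
|A +̂ A| = 6
(Reference bound: |A +̂ A| ≥ 2|A| - 3 for |A| ≥ 2, with |A| = 4 giving ≥ 5.)

|A +̂ A| = 6


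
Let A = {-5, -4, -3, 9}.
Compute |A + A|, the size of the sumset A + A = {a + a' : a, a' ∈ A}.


A + A = {a + a' : a, a' ∈ A}; |A| = 4.
General bounds: 2|A| - 1 ≤ |A + A| ≤ |A|(|A|+1)/2, i.e. 7 ≤ |A + A| ≤ 10.
Lower bound 2|A|-1 is attained iff A is an arithmetic progression.
Enumerate sums a + a' for a ≤ a' (symmetric, so this suffices):
a = -5: -5+-5=-10, -5+-4=-9, -5+-3=-8, -5+9=4
a = -4: -4+-4=-8, -4+-3=-7, -4+9=5
a = -3: -3+-3=-6, -3+9=6
a = 9: 9+9=18
Distinct sums: {-10, -9, -8, -7, -6, 4, 5, 6, 18}
|A + A| = 9

|A + A| = 9


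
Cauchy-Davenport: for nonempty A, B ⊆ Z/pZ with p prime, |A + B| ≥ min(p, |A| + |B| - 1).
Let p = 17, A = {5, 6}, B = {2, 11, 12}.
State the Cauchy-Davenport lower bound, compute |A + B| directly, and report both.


Cauchy-Davenport: |A + B| ≥ min(p, |A| + |B| - 1) for A, B nonempty in Z/pZ.
|A| = 2, |B| = 3, p = 17.
CD lower bound = min(17, 2 + 3 - 1) = min(17, 4) = 4.
Compute A + B mod 17 directly:
a = 5: 5+2=7, 5+11=16, 5+12=0
a = 6: 6+2=8, 6+11=0, 6+12=1
A + B = {0, 1, 7, 8, 16}, so |A + B| = 5.
Verify: 5 ≥ 4? Yes ✓.

CD lower bound = 4, actual |A + B| = 5.


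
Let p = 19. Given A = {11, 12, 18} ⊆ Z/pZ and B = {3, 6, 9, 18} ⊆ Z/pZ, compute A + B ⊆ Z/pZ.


Work in Z/19Z: reduce every sum a + b modulo 19.
Enumerate all 12 pairs:
a = 11: 11+3=14, 11+6=17, 11+9=1, 11+18=10
a = 12: 12+3=15, 12+6=18, 12+9=2, 12+18=11
a = 18: 18+3=2, 18+6=5, 18+9=8, 18+18=17
Distinct residues collected: {1, 2, 5, 8, 10, 11, 14, 15, 17, 18}
|A + B| = 10 (out of 19 total residues).

A + B = {1, 2, 5, 8, 10, 11, 14, 15, 17, 18}


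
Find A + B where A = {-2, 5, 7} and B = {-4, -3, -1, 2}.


A + B = {a + b : a ∈ A, b ∈ B}.
Enumerate all |A|·|B| = 3·4 = 12 pairs (a, b) and collect distinct sums.
a = -2: -2+-4=-6, -2+-3=-5, -2+-1=-3, -2+2=0
a = 5: 5+-4=1, 5+-3=2, 5+-1=4, 5+2=7
a = 7: 7+-4=3, 7+-3=4, 7+-1=6, 7+2=9
Collecting distinct sums: A + B = {-6, -5, -3, 0, 1, 2, 3, 4, 6, 7, 9}
|A + B| = 11

A + B = {-6, -5, -3, 0, 1, 2, 3, 4, 6, 7, 9}


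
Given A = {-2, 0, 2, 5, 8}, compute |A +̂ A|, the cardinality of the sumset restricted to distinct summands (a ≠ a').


Restricted sumset: A +̂ A = {a + a' : a ∈ A, a' ∈ A, a ≠ a'}.
Equivalently, take A + A and drop any sum 2a that is achievable ONLY as a + a for a ∈ A (i.e. sums representable only with equal summands).
Enumerate pairs (a, a') with a < a' (symmetric, so each unordered pair gives one sum; this covers all a ≠ a'):
  -2 + 0 = -2
  -2 + 2 = 0
  -2 + 5 = 3
  -2 + 8 = 6
  0 + 2 = 2
  0 + 5 = 5
  0 + 8 = 8
  2 + 5 = 7
  2 + 8 = 10
  5 + 8 = 13
Collected distinct sums: {-2, 0, 2, 3, 5, 6, 7, 8, 10, 13}
|A +̂ A| = 10
(Reference bound: |A +̂ A| ≥ 2|A| - 3 for |A| ≥ 2, with |A| = 5 giving ≥ 7.)

|A +̂ A| = 10


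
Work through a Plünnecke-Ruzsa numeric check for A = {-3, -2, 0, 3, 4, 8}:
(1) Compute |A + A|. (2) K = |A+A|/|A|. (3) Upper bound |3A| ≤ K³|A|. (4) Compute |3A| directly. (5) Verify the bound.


|A| = 6.
Step 1: Compute A + A by enumerating all 36 pairs.
A + A = {-6, -5, -4, -3, -2, 0, 1, 2, 3, 4, 5, 6, 7, 8, 11, 12, 16}, so |A + A| = 17.
Step 2: Doubling constant K = |A + A|/|A| = 17/6 = 17/6 ≈ 2.8333.
Step 3: Plünnecke-Ruzsa gives |3A| ≤ K³·|A| = (2.8333)³ · 6 ≈ 136.4722.
Step 4: Compute 3A = A + A + A directly by enumerating all triples (a,b,c) ∈ A³; |3A| = 29.
Step 5: Check 29 ≤ 136.4722? Yes ✓.

K = 17/6, Plünnecke-Ruzsa bound K³|A| ≈ 136.4722, |3A| = 29, inequality holds.


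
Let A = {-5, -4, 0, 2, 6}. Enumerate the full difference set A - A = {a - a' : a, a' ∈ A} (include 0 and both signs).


A - A = {a - a' : a, a' ∈ A}.
Compute a - a' for each ordered pair (a, a'):
a = -5: -5--5=0, -5--4=-1, -5-0=-5, -5-2=-7, -5-6=-11
a = -4: -4--5=1, -4--4=0, -4-0=-4, -4-2=-6, -4-6=-10
a = 0: 0--5=5, 0--4=4, 0-0=0, 0-2=-2, 0-6=-6
a = 2: 2--5=7, 2--4=6, 2-0=2, 2-2=0, 2-6=-4
a = 6: 6--5=11, 6--4=10, 6-0=6, 6-2=4, 6-6=0
Collecting distinct values (and noting 0 appears from a-a):
A - A = {-11, -10, -7, -6, -5, -4, -2, -1, 0, 1, 2, 4, 5, 6, 7, 10, 11}
|A - A| = 17

A - A = {-11, -10, -7, -6, -5, -4, -2, -1, 0, 1, 2, 4, 5, 6, 7, 10, 11}


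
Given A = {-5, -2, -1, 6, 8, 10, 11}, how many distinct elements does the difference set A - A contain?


A - A = {a - a' : a, a' ∈ A}; |A| = 7.
Bounds: 2|A|-1 ≤ |A - A| ≤ |A|² - |A| + 1, i.e. 13 ≤ |A - A| ≤ 43.
Note: 0 ∈ A - A always (from a - a). The set is symmetric: if d ∈ A - A then -d ∈ A - A.
Enumerate nonzero differences d = a - a' with a > a' (then include -d):
Positive differences: {1, 2, 3, 4, 5, 7, 8, 9, 10, 11, 12, 13, 15, 16}
Full difference set: {0} ∪ (positive diffs) ∪ (negative diffs).
|A - A| = 1 + 2·14 = 29 (matches direct enumeration: 29).

|A - A| = 29


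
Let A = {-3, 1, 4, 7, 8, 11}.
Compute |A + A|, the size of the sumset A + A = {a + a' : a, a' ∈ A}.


A + A = {a + a' : a, a' ∈ A}; |A| = 6.
General bounds: 2|A| - 1 ≤ |A + A| ≤ |A|(|A|+1)/2, i.e. 11 ≤ |A + A| ≤ 21.
Lower bound 2|A|-1 is attained iff A is an arithmetic progression.
Enumerate sums a + a' for a ≤ a' (symmetric, so this suffices):
a = -3: -3+-3=-6, -3+1=-2, -3+4=1, -3+7=4, -3+8=5, -3+11=8
a = 1: 1+1=2, 1+4=5, 1+7=8, 1+8=9, 1+11=12
a = 4: 4+4=8, 4+7=11, 4+8=12, 4+11=15
a = 7: 7+7=14, 7+8=15, 7+11=18
a = 8: 8+8=16, 8+11=19
a = 11: 11+11=22
Distinct sums: {-6, -2, 1, 2, 4, 5, 8, 9, 11, 12, 14, 15, 16, 18, 19, 22}
|A + A| = 16

|A + A| = 16


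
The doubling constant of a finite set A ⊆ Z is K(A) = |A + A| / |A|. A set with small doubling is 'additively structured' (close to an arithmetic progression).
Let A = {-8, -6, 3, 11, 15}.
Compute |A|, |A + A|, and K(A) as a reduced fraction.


|A| = 5.
Compute A + A by enumerating all 25 pairs.
A + A = {-16, -14, -12, -5, -3, 3, 5, 6, 7, 9, 14, 18, 22, 26, 30}, so |A + A| = 15.
K = |A + A| / |A| = 15/5 = 3/1 ≈ 3.0000.
Reference: AP of size 5 gives K = 9/5 ≈ 1.8000; a fully generic set of size 5 gives K ≈ 3.0000.

|A| = 5, |A + A| = 15, K = 15/5 = 3/1.


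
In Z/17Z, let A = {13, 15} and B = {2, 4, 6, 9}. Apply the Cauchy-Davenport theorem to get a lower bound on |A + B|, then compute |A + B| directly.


Cauchy-Davenport: |A + B| ≥ min(p, |A| + |B| - 1) for A, B nonempty in Z/pZ.
|A| = 2, |B| = 4, p = 17.
CD lower bound = min(17, 2 + 4 - 1) = min(17, 5) = 5.
Compute A + B mod 17 directly:
a = 13: 13+2=15, 13+4=0, 13+6=2, 13+9=5
a = 15: 15+2=0, 15+4=2, 15+6=4, 15+9=7
A + B = {0, 2, 4, 5, 7, 15}, so |A + B| = 6.
Verify: 6 ≥ 5? Yes ✓.

CD lower bound = 5, actual |A + B| = 6.


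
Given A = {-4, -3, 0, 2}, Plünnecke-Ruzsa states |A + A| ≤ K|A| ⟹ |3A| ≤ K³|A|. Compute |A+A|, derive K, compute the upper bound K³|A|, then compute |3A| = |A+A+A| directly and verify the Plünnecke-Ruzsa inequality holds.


|A| = 4.
Step 1: Compute A + A by enumerating all 16 pairs.
A + A = {-8, -7, -6, -4, -3, -2, -1, 0, 2, 4}, so |A + A| = 10.
Step 2: Doubling constant K = |A + A|/|A| = 10/4 = 10/4 ≈ 2.5000.
Step 3: Plünnecke-Ruzsa gives |3A| ≤ K³·|A| = (2.5000)³ · 4 ≈ 62.5000.
Step 4: Compute 3A = A + A + A directly by enumerating all triples (a,b,c) ∈ A³; |3A| = 17.
Step 5: Check 17 ≤ 62.5000? Yes ✓.

K = 10/4, Plünnecke-Ruzsa bound K³|A| ≈ 62.5000, |3A| = 17, inequality holds.


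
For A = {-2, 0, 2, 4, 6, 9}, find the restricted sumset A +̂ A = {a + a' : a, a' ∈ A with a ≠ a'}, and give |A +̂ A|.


Restricted sumset: A +̂ A = {a + a' : a ∈ A, a' ∈ A, a ≠ a'}.
Equivalently, take A + A and drop any sum 2a that is achievable ONLY as a + a for a ∈ A (i.e. sums representable only with equal summands).
Enumerate pairs (a, a') with a < a' (symmetric, so each unordered pair gives one sum; this covers all a ≠ a'):
  -2 + 0 = -2
  -2 + 2 = 0
  -2 + 4 = 2
  -2 + 6 = 4
  -2 + 9 = 7
  0 + 2 = 2
  0 + 4 = 4
  0 + 6 = 6
  0 + 9 = 9
  2 + 4 = 6
  2 + 6 = 8
  2 + 9 = 11
  4 + 6 = 10
  4 + 9 = 13
  6 + 9 = 15
Collected distinct sums: {-2, 0, 2, 4, 6, 7, 8, 9, 10, 11, 13, 15}
|A +̂ A| = 12
(Reference bound: |A +̂ A| ≥ 2|A| - 3 for |A| ≥ 2, with |A| = 6 giving ≥ 9.)

|A +̂ A| = 12


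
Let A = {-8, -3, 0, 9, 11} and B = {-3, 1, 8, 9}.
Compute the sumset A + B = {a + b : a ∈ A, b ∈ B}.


A + B = {a + b : a ∈ A, b ∈ B}.
Enumerate all |A|·|B| = 5·4 = 20 pairs (a, b) and collect distinct sums.
a = -8: -8+-3=-11, -8+1=-7, -8+8=0, -8+9=1
a = -3: -3+-3=-6, -3+1=-2, -3+8=5, -3+9=6
a = 0: 0+-3=-3, 0+1=1, 0+8=8, 0+9=9
a = 9: 9+-3=6, 9+1=10, 9+8=17, 9+9=18
a = 11: 11+-3=8, 11+1=12, 11+8=19, 11+9=20
Collecting distinct sums: A + B = {-11, -7, -6, -3, -2, 0, 1, 5, 6, 8, 9, 10, 12, 17, 18, 19, 20}
|A + B| = 17

A + B = {-11, -7, -6, -3, -2, 0, 1, 5, 6, 8, 9, 10, 12, 17, 18, 19, 20}


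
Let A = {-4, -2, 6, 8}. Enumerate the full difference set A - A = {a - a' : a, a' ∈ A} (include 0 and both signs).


A - A = {a - a' : a, a' ∈ A}.
Compute a - a' for each ordered pair (a, a'):
a = -4: -4--4=0, -4--2=-2, -4-6=-10, -4-8=-12
a = -2: -2--4=2, -2--2=0, -2-6=-8, -2-8=-10
a = 6: 6--4=10, 6--2=8, 6-6=0, 6-8=-2
a = 8: 8--4=12, 8--2=10, 8-6=2, 8-8=0
Collecting distinct values (and noting 0 appears from a-a):
A - A = {-12, -10, -8, -2, 0, 2, 8, 10, 12}
|A - A| = 9

A - A = {-12, -10, -8, -2, 0, 2, 8, 10, 12}


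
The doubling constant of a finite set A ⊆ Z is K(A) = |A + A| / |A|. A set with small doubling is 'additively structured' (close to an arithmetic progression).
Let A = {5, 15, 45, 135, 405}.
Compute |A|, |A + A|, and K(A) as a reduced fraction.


|A| = 5.
Compute A + A by enumerating all 25 pairs.
A + A = {10, 20, 30, 50, 60, 90, 140, 150, 180, 270, 410, 420, 450, 540, 810}, so |A + A| = 15.
K = |A + A| / |A| = 15/5 = 3/1 ≈ 3.0000.
Reference: AP of size 5 gives K = 9/5 ≈ 1.8000; a fully generic set of size 5 gives K ≈ 3.0000.

|A| = 5, |A + A| = 15, K = 15/5 = 3/1.


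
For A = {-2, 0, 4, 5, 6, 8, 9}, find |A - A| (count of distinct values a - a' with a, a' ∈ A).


A - A = {a - a' : a, a' ∈ A}; |A| = 7.
Bounds: 2|A|-1 ≤ |A - A| ≤ |A|² - |A| + 1, i.e. 13 ≤ |A - A| ≤ 43.
Note: 0 ∈ A - A always (from a - a). The set is symmetric: if d ∈ A - A then -d ∈ A - A.
Enumerate nonzero differences d = a - a' with a > a' (then include -d):
Positive differences: {1, 2, 3, 4, 5, 6, 7, 8, 9, 10, 11}
Full difference set: {0} ∪ (positive diffs) ∪ (negative diffs).
|A - A| = 1 + 2·11 = 23 (matches direct enumeration: 23).

|A - A| = 23


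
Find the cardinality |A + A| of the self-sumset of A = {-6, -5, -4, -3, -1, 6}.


A + A = {a + a' : a, a' ∈ A}; |A| = 6.
General bounds: 2|A| - 1 ≤ |A + A| ≤ |A|(|A|+1)/2, i.e. 11 ≤ |A + A| ≤ 21.
Lower bound 2|A|-1 is attained iff A is an arithmetic progression.
Enumerate sums a + a' for a ≤ a' (symmetric, so this suffices):
a = -6: -6+-6=-12, -6+-5=-11, -6+-4=-10, -6+-3=-9, -6+-1=-7, -6+6=0
a = -5: -5+-5=-10, -5+-4=-9, -5+-3=-8, -5+-1=-6, -5+6=1
a = -4: -4+-4=-8, -4+-3=-7, -4+-1=-5, -4+6=2
a = -3: -3+-3=-6, -3+-1=-4, -3+6=3
a = -1: -1+-1=-2, -1+6=5
a = 6: 6+6=12
Distinct sums: {-12, -11, -10, -9, -8, -7, -6, -5, -4, -2, 0, 1, 2, 3, 5, 12}
|A + A| = 16

|A + A| = 16


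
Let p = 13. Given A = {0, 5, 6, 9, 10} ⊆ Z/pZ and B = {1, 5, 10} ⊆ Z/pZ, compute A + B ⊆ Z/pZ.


Work in Z/13Z: reduce every sum a + b modulo 13.
Enumerate all 15 pairs:
a = 0: 0+1=1, 0+5=5, 0+10=10
a = 5: 5+1=6, 5+5=10, 5+10=2
a = 6: 6+1=7, 6+5=11, 6+10=3
a = 9: 9+1=10, 9+5=1, 9+10=6
a = 10: 10+1=11, 10+5=2, 10+10=7
Distinct residues collected: {1, 2, 3, 5, 6, 7, 10, 11}
|A + B| = 8 (out of 13 total residues).

A + B = {1, 2, 3, 5, 6, 7, 10, 11}


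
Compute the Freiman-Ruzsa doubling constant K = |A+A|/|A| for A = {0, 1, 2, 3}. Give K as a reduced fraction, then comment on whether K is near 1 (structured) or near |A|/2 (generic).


|A| = 4.
Compute A + A by enumerating all 16 pairs.
A + A = {0, 1, 2, 3, 4, 5, 6}, so |A + A| = 7.
K = |A + A| / |A| = 7/4 (already in lowest terms) ≈ 1.7500.
Reference: AP of size 4 gives K = 7/4 ≈ 1.7500; a fully generic set of size 4 gives K ≈ 2.5000.

|A| = 4, |A + A| = 7, K = 7/4.


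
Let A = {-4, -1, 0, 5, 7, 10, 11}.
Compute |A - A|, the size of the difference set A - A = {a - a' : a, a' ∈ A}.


A - A = {a - a' : a, a' ∈ A}; |A| = 7.
Bounds: 2|A|-1 ≤ |A - A| ≤ |A|² - |A| + 1, i.e. 13 ≤ |A - A| ≤ 43.
Note: 0 ∈ A - A always (from a - a). The set is symmetric: if d ∈ A - A then -d ∈ A - A.
Enumerate nonzero differences d = a - a' with a > a' (then include -d):
Positive differences: {1, 2, 3, 4, 5, 6, 7, 8, 9, 10, 11, 12, 14, 15}
Full difference set: {0} ∪ (positive diffs) ∪ (negative diffs).
|A - A| = 1 + 2·14 = 29 (matches direct enumeration: 29).

|A - A| = 29


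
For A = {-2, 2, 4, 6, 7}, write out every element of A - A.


A - A = {a - a' : a, a' ∈ A}.
Compute a - a' for each ordered pair (a, a'):
a = -2: -2--2=0, -2-2=-4, -2-4=-6, -2-6=-8, -2-7=-9
a = 2: 2--2=4, 2-2=0, 2-4=-2, 2-6=-4, 2-7=-5
a = 4: 4--2=6, 4-2=2, 4-4=0, 4-6=-2, 4-7=-3
a = 6: 6--2=8, 6-2=4, 6-4=2, 6-6=0, 6-7=-1
a = 7: 7--2=9, 7-2=5, 7-4=3, 7-6=1, 7-7=0
Collecting distinct values (and noting 0 appears from a-a):
A - A = {-9, -8, -6, -5, -4, -3, -2, -1, 0, 1, 2, 3, 4, 5, 6, 8, 9}
|A - A| = 17

A - A = {-9, -8, -6, -5, -4, -3, -2, -1, 0, 1, 2, 3, 4, 5, 6, 8, 9}


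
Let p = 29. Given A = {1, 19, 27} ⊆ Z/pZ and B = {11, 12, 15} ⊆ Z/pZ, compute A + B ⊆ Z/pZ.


Work in Z/29Z: reduce every sum a + b modulo 29.
Enumerate all 9 pairs:
a = 1: 1+11=12, 1+12=13, 1+15=16
a = 19: 19+11=1, 19+12=2, 19+15=5
a = 27: 27+11=9, 27+12=10, 27+15=13
Distinct residues collected: {1, 2, 5, 9, 10, 12, 13, 16}
|A + B| = 8 (out of 29 total residues).

A + B = {1, 2, 5, 9, 10, 12, 13, 16}


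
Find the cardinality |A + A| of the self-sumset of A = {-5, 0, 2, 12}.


A + A = {a + a' : a, a' ∈ A}; |A| = 4.
General bounds: 2|A| - 1 ≤ |A + A| ≤ |A|(|A|+1)/2, i.e. 7 ≤ |A + A| ≤ 10.
Lower bound 2|A|-1 is attained iff A is an arithmetic progression.
Enumerate sums a + a' for a ≤ a' (symmetric, so this suffices):
a = -5: -5+-5=-10, -5+0=-5, -5+2=-3, -5+12=7
a = 0: 0+0=0, 0+2=2, 0+12=12
a = 2: 2+2=4, 2+12=14
a = 12: 12+12=24
Distinct sums: {-10, -5, -3, 0, 2, 4, 7, 12, 14, 24}
|A + A| = 10

|A + A| = 10


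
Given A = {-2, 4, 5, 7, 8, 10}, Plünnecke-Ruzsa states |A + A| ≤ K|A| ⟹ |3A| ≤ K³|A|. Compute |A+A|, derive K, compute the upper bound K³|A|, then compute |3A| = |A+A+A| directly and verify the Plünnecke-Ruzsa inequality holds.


|A| = 6.
Step 1: Compute A + A by enumerating all 36 pairs.
A + A = {-4, 2, 3, 5, 6, 8, 9, 10, 11, 12, 13, 14, 15, 16, 17, 18, 20}, so |A + A| = 17.
Step 2: Doubling constant K = |A + A|/|A| = 17/6 = 17/6 ≈ 2.8333.
Step 3: Plünnecke-Ruzsa gives |3A| ≤ K³·|A| = (2.8333)³ · 6 ≈ 136.4722.
Step 4: Compute 3A = A + A + A directly by enumerating all triples (a,b,c) ∈ A³; |3A| = 29.
Step 5: Check 29 ≤ 136.4722? Yes ✓.

K = 17/6, Plünnecke-Ruzsa bound K³|A| ≈ 136.4722, |3A| = 29, inequality holds.


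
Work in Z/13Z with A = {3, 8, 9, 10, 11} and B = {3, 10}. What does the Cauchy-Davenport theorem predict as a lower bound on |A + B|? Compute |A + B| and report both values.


Cauchy-Davenport: |A + B| ≥ min(p, |A| + |B| - 1) for A, B nonempty in Z/pZ.
|A| = 5, |B| = 2, p = 13.
CD lower bound = min(13, 5 + 2 - 1) = min(13, 6) = 6.
Compute A + B mod 13 directly:
a = 3: 3+3=6, 3+10=0
a = 8: 8+3=11, 8+10=5
a = 9: 9+3=12, 9+10=6
a = 10: 10+3=0, 10+10=7
a = 11: 11+3=1, 11+10=8
A + B = {0, 1, 5, 6, 7, 8, 11, 12}, so |A + B| = 8.
Verify: 8 ≥ 6? Yes ✓.

CD lower bound = 6, actual |A + B| = 8.


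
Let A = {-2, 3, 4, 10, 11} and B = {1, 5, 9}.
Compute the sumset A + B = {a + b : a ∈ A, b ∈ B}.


A + B = {a + b : a ∈ A, b ∈ B}.
Enumerate all |A|·|B| = 5·3 = 15 pairs (a, b) and collect distinct sums.
a = -2: -2+1=-1, -2+5=3, -2+9=7
a = 3: 3+1=4, 3+5=8, 3+9=12
a = 4: 4+1=5, 4+5=9, 4+9=13
a = 10: 10+1=11, 10+5=15, 10+9=19
a = 11: 11+1=12, 11+5=16, 11+9=20
Collecting distinct sums: A + B = {-1, 3, 4, 5, 7, 8, 9, 11, 12, 13, 15, 16, 19, 20}
|A + B| = 14

A + B = {-1, 3, 4, 5, 7, 8, 9, 11, 12, 13, 15, 16, 19, 20}


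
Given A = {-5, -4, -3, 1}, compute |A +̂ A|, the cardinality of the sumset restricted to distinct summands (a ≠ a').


Restricted sumset: A +̂ A = {a + a' : a ∈ A, a' ∈ A, a ≠ a'}.
Equivalently, take A + A and drop any sum 2a that is achievable ONLY as a + a for a ∈ A (i.e. sums representable only with equal summands).
Enumerate pairs (a, a') with a < a' (symmetric, so each unordered pair gives one sum; this covers all a ≠ a'):
  -5 + -4 = -9
  -5 + -3 = -8
  -5 + 1 = -4
  -4 + -3 = -7
  -4 + 1 = -3
  -3 + 1 = -2
Collected distinct sums: {-9, -8, -7, -4, -3, -2}
|A +̂ A| = 6
(Reference bound: |A +̂ A| ≥ 2|A| - 3 for |A| ≥ 2, with |A| = 4 giving ≥ 5.)

|A +̂ A| = 6


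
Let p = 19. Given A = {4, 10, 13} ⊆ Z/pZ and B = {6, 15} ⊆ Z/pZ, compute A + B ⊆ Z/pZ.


Work in Z/19Z: reduce every sum a + b modulo 19.
Enumerate all 6 pairs:
a = 4: 4+6=10, 4+15=0
a = 10: 10+6=16, 10+15=6
a = 13: 13+6=0, 13+15=9
Distinct residues collected: {0, 6, 9, 10, 16}
|A + B| = 5 (out of 19 total residues).

A + B = {0, 6, 9, 10, 16}


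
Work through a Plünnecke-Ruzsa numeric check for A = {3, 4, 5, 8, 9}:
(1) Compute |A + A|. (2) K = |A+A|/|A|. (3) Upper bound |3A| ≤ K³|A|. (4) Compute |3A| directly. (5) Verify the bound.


|A| = 5.
Step 1: Compute A + A by enumerating all 25 pairs.
A + A = {6, 7, 8, 9, 10, 11, 12, 13, 14, 16, 17, 18}, so |A + A| = 12.
Step 2: Doubling constant K = |A + A|/|A| = 12/5 = 12/5 ≈ 2.4000.
Step 3: Plünnecke-Ruzsa gives |3A| ≤ K³·|A| = (2.4000)³ · 5 ≈ 69.1200.
Step 4: Compute 3A = A + A + A directly by enumerating all triples (a,b,c) ∈ A³; |3A| = 19.
Step 5: Check 19 ≤ 69.1200? Yes ✓.

K = 12/5, Plünnecke-Ruzsa bound K³|A| ≈ 69.1200, |3A| = 19, inequality holds.


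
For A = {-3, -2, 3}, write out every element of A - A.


A - A = {a - a' : a, a' ∈ A}.
Compute a - a' for each ordered pair (a, a'):
a = -3: -3--3=0, -3--2=-1, -3-3=-6
a = -2: -2--3=1, -2--2=0, -2-3=-5
a = 3: 3--3=6, 3--2=5, 3-3=0
Collecting distinct values (and noting 0 appears from a-a):
A - A = {-6, -5, -1, 0, 1, 5, 6}
|A - A| = 7

A - A = {-6, -5, -1, 0, 1, 5, 6}


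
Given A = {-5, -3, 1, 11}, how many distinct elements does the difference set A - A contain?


A - A = {a - a' : a, a' ∈ A}; |A| = 4.
Bounds: 2|A|-1 ≤ |A - A| ≤ |A|² - |A| + 1, i.e. 7 ≤ |A - A| ≤ 13.
Note: 0 ∈ A - A always (from a - a). The set is symmetric: if d ∈ A - A then -d ∈ A - A.
Enumerate nonzero differences d = a - a' with a > a' (then include -d):
Positive differences: {2, 4, 6, 10, 14, 16}
Full difference set: {0} ∪ (positive diffs) ∪ (negative diffs).
|A - A| = 1 + 2·6 = 13 (matches direct enumeration: 13).

|A - A| = 13


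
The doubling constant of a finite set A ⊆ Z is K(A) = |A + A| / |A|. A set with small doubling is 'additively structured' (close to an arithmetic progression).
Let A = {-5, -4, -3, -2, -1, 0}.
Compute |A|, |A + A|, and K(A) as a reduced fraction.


|A| = 6.
Compute A + A by enumerating all 36 pairs.
A + A = {-10, -9, -8, -7, -6, -5, -4, -3, -2, -1, 0}, so |A + A| = 11.
K = |A + A| / |A| = 11/6 (already in lowest terms) ≈ 1.8333.
Reference: AP of size 6 gives K = 11/6 ≈ 1.8333; a fully generic set of size 6 gives K ≈ 3.5000.

|A| = 6, |A + A| = 11, K = 11/6.


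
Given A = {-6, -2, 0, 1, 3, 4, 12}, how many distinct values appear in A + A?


A + A = {a + a' : a, a' ∈ A}; |A| = 7.
General bounds: 2|A| - 1 ≤ |A + A| ≤ |A|(|A|+1)/2, i.e. 13 ≤ |A + A| ≤ 28.
Lower bound 2|A|-1 is attained iff A is an arithmetic progression.
Enumerate sums a + a' for a ≤ a' (symmetric, so this suffices):
a = -6: -6+-6=-12, -6+-2=-8, -6+0=-6, -6+1=-5, -6+3=-3, -6+4=-2, -6+12=6
a = -2: -2+-2=-4, -2+0=-2, -2+1=-1, -2+3=1, -2+4=2, -2+12=10
a = 0: 0+0=0, 0+1=1, 0+3=3, 0+4=4, 0+12=12
a = 1: 1+1=2, 1+3=4, 1+4=5, 1+12=13
a = 3: 3+3=6, 3+4=7, 3+12=15
a = 4: 4+4=8, 4+12=16
a = 12: 12+12=24
Distinct sums: {-12, -8, -6, -5, -4, -3, -2, -1, 0, 1, 2, 3, 4, 5, 6, 7, 8, 10, 12, 13, 15, 16, 24}
|A + A| = 23

|A + A| = 23


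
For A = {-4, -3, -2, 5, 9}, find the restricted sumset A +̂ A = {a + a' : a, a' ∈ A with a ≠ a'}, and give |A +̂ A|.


Restricted sumset: A +̂ A = {a + a' : a ∈ A, a' ∈ A, a ≠ a'}.
Equivalently, take A + A and drop any sum 2a that is achievable ONLY as a + a for a ∈ A (i.e. sums representable only with equal summands).
Enumerate pairs (a, a') with a < a' (symmetric, so each unordered pair gives one sum; this covers all a ≠ a'):
  -4 + -3 = -7
  -4 + -2 = -6
  -4 + 5 = 1
  -4 + 9 = 5
  -3 + -2 = -5
  -3 + 5 = 2
  -3 + 9 = 6
  -2 + 5 = 3
  -2 + 9 = 7
  5 + 9 = 14
Collected distinct sums: {-7, -6, -5, 1, 2, 3, 5, 6, 7, 14}
|A +̂ A| = 10
(Reference bound: |A +̂ A| ≥ 2|A| - 3 for |A| ≥ 2, with |A| = 5 giving ≥ 7.)

|A +̂ A| = 10


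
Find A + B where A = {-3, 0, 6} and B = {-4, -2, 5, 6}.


A + B = {a + b : a ∈ A, b ∈ B}.
Enumerate all |A|·|B| = 3·4 = 12 pairs (a, b) and collect distinct sums.
a = -3: -3+-4=-7, -3+-2=-5, -3+5=2, -3+6=3
a = 0: 0+-4=-4, 0+-2=-2, 0+5=5, 0+6=6
a = 6: 6+-4=2, 6+-2=4, 6+5=11, 6+6=12
Collecting distinct sums: A + B = {-7, -5, -4, -2, 2, 3, 4, 5, 6, 11, 12}
|A + B| = 11

A + B = {-7, -5, -4, -2, 2, 3, 4, 5, 6, 11, 12}
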